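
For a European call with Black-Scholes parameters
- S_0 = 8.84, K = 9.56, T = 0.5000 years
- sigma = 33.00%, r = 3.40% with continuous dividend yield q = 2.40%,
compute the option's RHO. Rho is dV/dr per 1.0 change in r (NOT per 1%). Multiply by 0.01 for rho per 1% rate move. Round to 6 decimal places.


d1 = -0.1974578562; d2 = -0.4308030940
phi(d1) = 0.3912402977; exp(-qT) = 0.9880717129; exp(-rT) = 0.9831436846
N(d2) = 0.3333057748
Rho = K*T*exp(-rT)*N(d2) = 9.5600 * 0.5000 * 0.9831436846 * 0.3333057748 = 1.566346

Answer: Rho = 1.566346


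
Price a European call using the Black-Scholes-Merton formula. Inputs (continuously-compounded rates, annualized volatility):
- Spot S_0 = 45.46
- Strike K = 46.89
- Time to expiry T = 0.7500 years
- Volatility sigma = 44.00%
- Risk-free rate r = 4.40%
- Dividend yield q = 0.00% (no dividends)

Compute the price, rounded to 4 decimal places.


Answer: Price = 6.9083

Derivation:
d1 = (ln(S/K) + (r - q + 0.5*sigma^2) * T) / (sigma * sqrt(T)) = 0.19584872
d2 = d1 - sigma * sqrt(T) = -0.18520246
exp(-rT) = 0.96753856; exp(-qT) = 1.00000000
C = S_0 * exp(-qT) * N(d1) - K * exp(-rT) * N(d2)
N(d1) = 0.57763571; N(d2) = 0.42653512
C = 45.4600 * 1.00000000 * 0.57763571 - 46.8900 * 0.96753856 * 0.42653512 = 6.9083


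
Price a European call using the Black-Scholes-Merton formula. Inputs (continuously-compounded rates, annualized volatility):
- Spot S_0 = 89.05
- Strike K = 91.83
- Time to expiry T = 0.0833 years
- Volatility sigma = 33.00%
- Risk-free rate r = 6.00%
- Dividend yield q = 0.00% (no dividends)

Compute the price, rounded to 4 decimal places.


d1 = (ln(S/K) + (r - q + 0.5*sigma^2) * T) / (sigma * sqrt(T)) = -0.22266395
d2 = d1 - sigma * sqrt(T) = -0.31790769
exp(-rT) = 0.99501447; exp(-qT) = 1.00000000
C = S_0 * exp(-qT) * N(d1) - K * exp(-rT) * N(d2)
N(d1) = 0.41189853; N(d2) = 0.37527748
C = 89.0500 * 1.00000000 * 0.41189853 - 91.8300 * 0.99501447 * 0.37527748 = 2.3896

Answer: Price = 2.3896


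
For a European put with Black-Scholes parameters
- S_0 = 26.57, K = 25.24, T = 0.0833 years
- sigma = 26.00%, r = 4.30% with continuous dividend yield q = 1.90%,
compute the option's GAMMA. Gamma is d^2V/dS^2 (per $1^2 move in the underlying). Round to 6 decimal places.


Answer: Gamma = 0.150966

Derivation:
d1 = 0.7484950839; d2 = 0.6734545615
phi(d1) = 0.3014771726; exp(-qT) = 0.9984185518; exp(-rT) = 0.9964245074
Gamma = exp(-qT) * phi(d1) / (S * sigma * sqrt(T)) = 0.9984185518 * 0.3014771726 / (26.5700 * 0.2600 * 0.2886173938) = 0.150966


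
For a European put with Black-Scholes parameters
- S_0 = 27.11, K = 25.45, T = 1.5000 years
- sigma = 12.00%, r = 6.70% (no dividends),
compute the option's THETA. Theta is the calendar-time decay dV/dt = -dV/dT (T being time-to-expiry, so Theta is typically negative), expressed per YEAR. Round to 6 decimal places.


Answer: Theta = -0.031919

Derivation:
d1 = 1.1872331168; d2 = 1.0402637322
phi(d1) = 0.1971678722; exp(-qT) = 1.0000000000; exp(-rT) = 0.9043851124
Theta = -S*exp(-qT)*phi(d1)*sigma/(2*sqrt(T)) + r*K*exp(-rT)*N(-d2) - q*S*exp(-qT)*N(-d1)
N(-d1) = 0.1175678407; N(-d2) = 0.1491086945; sqrt(T) = 1.2247448714
Term 1 = -27.1100 * 1.0000000000 * 0.1971678722 * 0.1200 / (2 * 1.2247448714) = -0.2618612810
Term 2 = 0.0670 * 25.4500 * 0.9043851124 * 0.1491086945 = 0.2299423480
Term 3 = 0 (no dividend yield, q = 0)
Theta = -0.2618612810 + (0.2299423480) + (0.0000000000) = -0.031919


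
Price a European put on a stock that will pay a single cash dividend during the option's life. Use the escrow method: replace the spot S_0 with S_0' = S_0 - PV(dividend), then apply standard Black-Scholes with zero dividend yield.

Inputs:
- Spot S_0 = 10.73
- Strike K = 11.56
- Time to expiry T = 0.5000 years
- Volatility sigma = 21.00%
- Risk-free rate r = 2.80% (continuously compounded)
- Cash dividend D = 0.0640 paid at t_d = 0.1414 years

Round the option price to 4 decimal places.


Answer: Price = 1.0837

Derivation:
PV(D) = D * exp(-r * t_d) = 0.0640 * 0.99604863 = 0.06374711
S_0' = S_0 - PV(D) = 10.7300 - 0.06374711 = 10.66625289
d1 = (ln(S_0'/K) + (r + sigma^2/2)*T) / (sigma*sqrt(T)) = -0.37335940
d2 = d1 - sigma*sqrt(T) = -0.52185182
exp(-rT) = 0.98609754
N(-d1) = 0.64555951; N(-d2) = 0.69911325
P = K * exp(-rT) * N(-d2) - S_0' * N(-d1) = 11.5600 * 0.98609754 * 0.69911325 - 10.66625289 * 0.64555951 = 1.0837


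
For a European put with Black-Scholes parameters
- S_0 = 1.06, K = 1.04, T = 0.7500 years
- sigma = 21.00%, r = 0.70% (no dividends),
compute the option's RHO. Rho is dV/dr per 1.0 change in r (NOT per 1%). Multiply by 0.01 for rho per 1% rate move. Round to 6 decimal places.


d1 = 0.2245380903; d2 = 0.0426727555
phi(d1) = 0.3890111742; exp(-qT) = 1.0000000000; exp(-rT) = 0.9947637572
N(-d2) = 0.4829811989
Rho = -K*T*exp(-rT)*N(-d2) = -1.0400 * 0.7500 * 0.9947637572 * 0.4829811989 = -0.374753

Answer: Rho = -0.374753


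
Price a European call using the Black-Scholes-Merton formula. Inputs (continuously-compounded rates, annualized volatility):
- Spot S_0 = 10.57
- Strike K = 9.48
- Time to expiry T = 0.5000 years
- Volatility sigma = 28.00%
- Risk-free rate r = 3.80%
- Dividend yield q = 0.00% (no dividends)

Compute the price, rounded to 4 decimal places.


d1 = (ln(S/K) + (r - q + 0.5*sigma^2) * T) / (sigma * sqrt(T)) = 0.74466164
d2 = d1 - sigma * sqrt(T) = 0.54667175
exp(-rT) = 0.98117936; exp(-qT) = 1.00000000
C = S_0 * exp(-qT) * N(d1) - K * exp(-rT) * N(d2)
N(d1) = 0.77176185; N(d2) = 0.70769787
C = 10.5700 * 1.00000000 * 0.77176185 - 9.4800 * 0.98117936 * 0.70769787 = 1.5748

Answer: Price = 1.5748


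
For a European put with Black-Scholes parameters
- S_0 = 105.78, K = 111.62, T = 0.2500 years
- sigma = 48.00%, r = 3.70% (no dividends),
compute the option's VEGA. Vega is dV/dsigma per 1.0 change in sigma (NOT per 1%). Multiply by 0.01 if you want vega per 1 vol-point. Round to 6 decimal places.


Answer: Vega = 21.055023

Derivation:
d1 = -0.0653699155; d2 = -0.3053699155
phi(d1) = 0.3980908051; exp(-qT) = 1.0000000000; exp(-rT) = 0.9907926496
Vega = S * exp(-qT) * phi(d1) * sqrt(T) = 105.7800 * 1.0000000000 * 0.3980908051 * 0.5000000000 = 21.055023


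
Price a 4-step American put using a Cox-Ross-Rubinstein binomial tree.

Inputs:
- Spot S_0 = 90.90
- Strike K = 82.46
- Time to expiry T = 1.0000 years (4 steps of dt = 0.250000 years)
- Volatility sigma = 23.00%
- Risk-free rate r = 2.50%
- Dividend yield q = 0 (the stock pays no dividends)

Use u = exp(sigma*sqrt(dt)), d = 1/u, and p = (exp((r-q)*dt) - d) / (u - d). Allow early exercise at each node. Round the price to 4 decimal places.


dt = T/N = 0.250000
u = exp(sigma*sqrt(dt)) = 1.121873; d = 1/u = 0.891366
p = (exp((r-q)*dt) - d) / (u - d) = 0.498481
Discount per step: exp(-r*dt) = 0.993769
Stock lattice S(k, i) with i counting down-moves:
  k=0: S(0,0) = 90.9000
  k=1: S(1,0) = 101.9783; S(1,1) = 81.0252
  k=2: S(2,0) = 114.4067; S(2,1) = 90.9000; S(2,2) = 72.2231
  k=3: S(3,0) = 128.3499; S(3,1) = 101.9783; S(3,2) = 81.0252; S(3,3) = 64.3772
  k=4: S(4,0) = 143.9923; S(4,1) = 114.4067; S(4,2) = 90.9000; S(4,3) = 72.2231; S(4,4) = 57.3837
Terminal payoffs V(N, i) = max(K - S_T, 0):
  V(4,0) = 0.000000; V(4,1) = 0.000000; V(4,2) = 0.000000; V(4,3) = 10.236896; V(4,4) = 25.076317
Backward induction: V(k, i) = exp(-r*dt) * [p * V(k+1, i) + (1-p) * V(k+1, i+1)]; then take max(V_cont, immediate exercise) for American.
  V(3,0) = exp(-r*dt) * [p*0.000000 + (1-p)*0.000000] = 0.000000; exercise = 0.000000; V(3,0) = max -> 0.000000
  V(3,1) = exp(-r*dt) * [p*0.000000 + (1-p)*0.000000] = 0.000000; exercise = 0.000000; V(3,1) = max -> 0.000000
  V(3,2) = exp(-r*dt) * [p*0.000000 + (1-p)*10.236896] = 5.102014; exercise = 1.434818; V(3,2) = max -> 5.102014
  V(3,3) = exp(-r*dt) * [p*10.236896 + (1-p)*25.076317] = 17.569002; exercise = 18.082770; V(3,3) = max -> 18.082770
  V(2,0) = exp(-r*dt) * [p*0.000000 + (1-p)*0.000000] = 0.000000; exercise = 0.000000; V(2,0) = max -> 0.000000
  V(2,1) = exp(-r*dt) * [p*0.000000 + (1-p)*5.102014] = 2.542816; exercise = 0.000000; V(2,1) = max -> 2.542816
  V(2,2) = exp(-r*dt) * [p*5.102014 + (1-p)*18.082770] = 11.539765; exercise = 10.236896; V(2,2) = max -> 11.539765
  V(1,0) = exp(-r*dt) * [p*0.000000 + (1-p)*2.542816] = 1.267326; exercise = 0.000000; V(1,0) = max -> 1.267326
  V(1,1) = exp(-r*dt) * [p*2.542816 + (1-p)*11.539765] = 7.011004; exercise = 1.434818; V(1,1) = max -> 7.011004
  V(0,0) = exp(-r*dt) * [p*1.267326 + (1-p)*7.011004] = 4.122048; exercise = 0.000000; V(0,0) = max -> 4.122048

Answer: Price = V(0,0) = 4.1220


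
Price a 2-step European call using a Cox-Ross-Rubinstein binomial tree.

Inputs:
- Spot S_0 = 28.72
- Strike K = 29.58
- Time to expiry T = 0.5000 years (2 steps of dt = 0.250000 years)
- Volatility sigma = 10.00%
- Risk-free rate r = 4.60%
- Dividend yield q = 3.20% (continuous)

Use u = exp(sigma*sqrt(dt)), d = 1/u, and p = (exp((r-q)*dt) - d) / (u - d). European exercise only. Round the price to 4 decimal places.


Answer: Price = V(0,0) = 0.5765

Derivation:
dt = T/N = 0.250000
u = exp(sigma*sqrt(dt)) = 1.051271; d = 1/u = 0.951229
p = (exp((r-q)*dt) - d) / (u - d) = 0.522549
Discount per step: exp(-r*dt) = 0.988566
Stock lattice S(k, i) with i counting down-moves:
  k=0: S(0,0) = 28.7200
  k=1: S(1,0) = 30.1925; S(1,1) = 27.3193
  k=2: S(2,0) = 31.7405; S(2,1) = 28.7200; S(2,2) = 25.9869
Terminal payoffs V(N, i) = max(S_T - K, 0):
  V(2,0) = 2.160509; V(2,1) = 0.000000; V(2,2) = 0.000000
Backward induction: V(k, i) = exp(-r*dt) * [p * V(k+1, i) + (1-p) * V(k+1, i+1)].
  V(1,0) = exp(-r*dt) * [p*2.160509 + (1-p)*0.000000] = 1.116064
  V(1,1) = exp(-r*dt) * [p*0.000000 + (1-p)*0.000000] = 0.000000
  V(0,0) = exp(-r*dt) * [p*1.116064 + (1-p)*0.000000] = 0.576530


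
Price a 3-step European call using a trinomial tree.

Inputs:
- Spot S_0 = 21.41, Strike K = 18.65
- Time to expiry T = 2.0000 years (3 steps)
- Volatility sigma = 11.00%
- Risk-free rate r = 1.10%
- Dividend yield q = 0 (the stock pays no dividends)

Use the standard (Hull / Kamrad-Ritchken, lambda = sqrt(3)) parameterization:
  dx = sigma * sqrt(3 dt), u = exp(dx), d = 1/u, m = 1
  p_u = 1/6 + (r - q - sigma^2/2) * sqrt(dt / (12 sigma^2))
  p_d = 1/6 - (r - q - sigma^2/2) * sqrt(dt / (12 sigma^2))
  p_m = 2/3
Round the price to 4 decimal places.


dt = T/N = 0.666667; dx = sigma*sqrt(3*dt) = 0.155563
u = exp(dx) = 1.168316; d = 1/u = 0.855933
p_u = 0.177273, p_m = 0.666667, p_d = 0.156060
Discount per step: exp(-r*dt) = 0.992693
Stock lattice S(k, j) with j the centered position index:
  k=0: S(0,+0) = 21.4100
  k=1: S(1,-1) = 18.3255; S(1,+0) = 21.4100; S(1,+1) = 25.0136
  k=2: S(2,-2) = 15.6854; S(2,-1) = 18.3255; S(2,+0) = 21.4100; S(2,+1) = 25.0136; S(2,+2) = 29.2238
  k=3: S(3,-3) = 13.4257; S(3,-2) = 15.6854; S(3,-1) = 18.3255; S(3,+0) = 21.4100; S(3,+1) = 25.0136; S(3,+2) = 29.2238; S(3,+3) = 34.1427
Terminal payoffs V(N, j) = max(S_T - K, 0):
  V(3,-3) = 0.000000; V(3,-2) = 0.000000; V(3,-1) = 0.000000; V(3,+0) = 2.760000; V(3,+1) = 6.363648; V(3,+2) = 10.573848; V(3,+3) = 15.492692
Backward induction: V(k, j) = exp(-r*dt) * [p_u * V(k+1, j+1) + p_m * V(k+1, j) + p_d * V(k+1, j-1)]
  V(2,-2) = exp(-r*dt) * [p_u*0.000000 + p_m*0.000000 + p_d*0.000000] = 0.000000
  V(2,-1) = exp(-r*dt) * [p_u*2.760000 + p_m*0.000000 + p_d*0.000000] = 0.485699
  V(2,+0) = exp(-r*dt) * [p_u*6.363648 + p_m*2.760000 + p_d*0.000000] = 2.946418
  V(2,+1) = exp(-r*dt) * [p_u*10.573848 + p_m*6.363648 + p_d*2.760000] = 6.499778
  V(2,+2) = exp(-r*dt) * [p_u*15.492692 + p_m*10.573848 + p_d*6.363648] = 10.709955
  V(1,-1) = exp(-r*dt) * [p_u*2.946418 + p_m*0.485699 + p_d*0.000000] = 0.839939
  V(1,+0) = exp(-r*dt) * [p_u*6.499778 + p_m*2.946418 + p_d*0.485699] = 3.168989
  V(1,+1) = exp(-r*dt) * [p_u*10.709955 + p_m*6.499778 + p_d*2.946418] = 6.642700
  V(0,+0) = exp(-r*dt) * [p_u*6.642700 + p_m*3.168989 + p_d*0.839939] = 3.396316

Answer: Price = V(0,0) = 3.3963


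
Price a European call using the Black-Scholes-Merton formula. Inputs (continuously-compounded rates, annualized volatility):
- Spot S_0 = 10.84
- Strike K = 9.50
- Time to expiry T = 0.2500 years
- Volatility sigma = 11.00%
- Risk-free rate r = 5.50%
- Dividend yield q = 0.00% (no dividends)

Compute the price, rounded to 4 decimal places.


d1 = (ln(S/K) + (r - q + 0.5*sigma^2) * T) / (sigma * sqrt(T)) = 2.67661268
d2 = d1 - sigma * sqrt(T) = 2.62161268
exp(-rT) = 0.98634410; exp(-qT) = 1.00000000
C = S_0 * exp(-qT) * N(d1) - K * exp(-rT) * N(d2)
N(d1) = 0.99628147; N(d2) = 0.99562426
C = 10.8400 * 1.00000000 * 0.99628147 - 9.5000 * 0.98634410 * 0.99562426 = 1.4704

Answer: Price = 1.4704


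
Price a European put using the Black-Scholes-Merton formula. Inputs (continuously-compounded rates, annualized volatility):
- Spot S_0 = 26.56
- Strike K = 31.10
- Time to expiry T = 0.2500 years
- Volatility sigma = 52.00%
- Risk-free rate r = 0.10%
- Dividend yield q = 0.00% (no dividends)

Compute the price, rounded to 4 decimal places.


Answer: Price = 5.7746

Derivation:
d1 = (ln(S/K) + (r - q + 0.5*sigma^2) * T) / (sigma * sqrt(T)) = -0.47596729
d2 = d1 - sigma * sqrt(T) = -0.73596729
exp(-rT) = 0.99975003; exp(-qT) = 1.00000000
P = K * exp(-rT) * N(-d2) - S_0 * exp(-qT) * N(-d1)
N(-d1) = 0.68295116; N(-d2) = 0.76912470
P = 31.1000 * 0.99975003 * 0.76912470 - 26.5600 * 1.00000000 * 0.68295116 = 5.7746


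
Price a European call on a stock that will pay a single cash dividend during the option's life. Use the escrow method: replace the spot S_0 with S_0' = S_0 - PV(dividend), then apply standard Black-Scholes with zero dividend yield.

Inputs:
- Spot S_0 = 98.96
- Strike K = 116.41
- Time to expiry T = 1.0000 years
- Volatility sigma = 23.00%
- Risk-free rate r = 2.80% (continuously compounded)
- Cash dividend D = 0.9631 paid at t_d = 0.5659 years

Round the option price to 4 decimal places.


PV(D) = D * exp(-r * t_d) = 0.9631 * 0.98427967 = 0.94795975
S_0' = S_0 - PV(D) = 98.9600 - 0.94795975 = 98.01204025
d1 = (ln(S_0'/K) + (r + sigma^2/2)*T) / (sigma*sqrt(T)) = -0.51120918
d2 = d1 - sigma*sqrt(T) = -0.74120918
exp(-rT) = 0.97238837
N(d1) = 0.30460230; N(d2) = 0.22928331
C = S_0' * N(d1) - K * exp(-rT) * N(d2) = 98.01204025 * 0.30460230 - 116.4100 * 0.97238837 * 0.22928331 = 3.9008

Answer: Price = 3.9008


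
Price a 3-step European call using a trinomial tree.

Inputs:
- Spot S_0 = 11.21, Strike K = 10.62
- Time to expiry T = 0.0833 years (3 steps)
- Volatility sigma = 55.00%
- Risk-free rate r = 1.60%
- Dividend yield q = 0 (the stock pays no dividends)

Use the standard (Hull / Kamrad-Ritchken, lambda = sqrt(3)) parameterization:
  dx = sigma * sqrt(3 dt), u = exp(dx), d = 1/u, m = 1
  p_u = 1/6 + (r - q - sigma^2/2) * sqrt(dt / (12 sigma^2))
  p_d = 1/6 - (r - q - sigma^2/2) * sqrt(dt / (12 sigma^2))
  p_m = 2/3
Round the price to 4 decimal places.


dt = T/N = 0.027767; dx = sigma*sqrt(3*dt) = 0.158740
u = exp(dx) = 1.172033; d = 1/u = 0.853219
p_u = 0.154838, p_m = 0.666667, p_d = 0.178496
Discount per step: exp(-r*dt) = 0.999556
Stock lattice S(k, j) with j the centered position index:
  k=0: S(0,+0) = 11.2100
  k=1: S(1,-1) = 9.5646; S(1,+0) = 11.2100; S(1,+1) = 13.1385
  k=2: S(2,-2) = 8.1607; S(2,-1) = 9.5646; S(2,+0) = 11.2100; S(2,+1) = 13.1385; S(2,+2) = 15.3987
  k=3: S(3,-3) = 6.9628; S(3,-2) = 8.1607; S(3,-1) = 9.5646; S(3,+0) = 11.2100; S(3,+1) = 13.1385; S(3,+2) = 15.3987; S(3,+3) = 18.0478
Terminal payoffs V(N, j) = max(S_T - K, 0):
  V(3,-3) = 0.000000; V(3,-2) = 0.000000; V(3,-1) = 0.000000; V(3,+0) = 0.590000; V(3,+1) = 2.518486; V(3,+2) = 4.778735; V(3,+3) = 7.427821
Backward induction: V(k, j) = exp(-r*dt) * [p_u * V(k+1, j+1) + p_m * V(k+1, j) + p_d * V(k+1, j-1)]
  V(2,-2) = exp(-r*dt) * [p_u*0.000000 + p_m*0.000000 + p_d*0.000000] = 0.000000
  V(2,-1) = exp(-r*dt) * [p_u*0.590000 + p_m*0.000000 + p_d*0.000000] = 0.091314
  V(2,+0) = exp(-r*dt) * [p_u*2.518486 + p_m*0.590000 + p_d*0.000000] = 0.782942
  V(2,+1) = exp(-r*dt) * [p_u*4.778735 + p_m*2.518486 + p_d*0.590000] = 2.523111
  V(2,+2) = exp(-r*dt) * [p_u*7.427821 + p_m*4.778735 + p_d*2.518486] = 4.783343
  V(1,-1) = exp(-r*dt) * [p_u*0.782942 + p_m*0.091314 + p_d*0.000000] = 0.182024
  V(1,+0) = exp(-r*dt) * [p_u*2.523111 + p_m*0.782942 + p_d*0.091314] = 0.928521
  V(1,+1) = exp(-r*dt) * [p_u*4.783343 + p_m*2.523111 + p_d*0.782942] = 2.561329
  V(0,+0) = exp(-r*dt) * [p_u*2.561329 + p_m*0.928521 + p_d*0.182024] = 1.047629

Answer: Price = V(0,0) = 1.0476


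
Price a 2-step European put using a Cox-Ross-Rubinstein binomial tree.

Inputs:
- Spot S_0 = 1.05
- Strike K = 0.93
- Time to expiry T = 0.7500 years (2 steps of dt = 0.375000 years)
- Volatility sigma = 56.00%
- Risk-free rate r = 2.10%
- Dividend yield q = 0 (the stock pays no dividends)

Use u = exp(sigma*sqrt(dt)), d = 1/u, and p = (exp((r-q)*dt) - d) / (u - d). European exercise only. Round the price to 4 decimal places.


dt = T/N = 0.375000
u = exp(sigma*sqrt(dt)) = 1.409068; d = 1/u = 0.709689
p = (exp((r-q)*dt) - d) / (u - d) = 0.426403
Discount per step: exp(-r*dt) = 0.992156
Stock lattice S(k, i) with i counting down-moves:
  k=0: S(0,0) = 1.0500
  k=1: S(1,0) = 1.4795; S(1,1) = 0.7452
  k=2: S(2,0) = 2.0847; S(2,1) = 1.0500; S(2,2) = 0.5288
Terminal payoffs V(N, i) = max(K - S_T, 0):
  V(2,0) = 0.000000; V(2,1) = 0.000000; V(2,2) = 0.401159
Backward induction: V(k, i) = exp(-r*dt) * [p * V(k+1, i) + (1-p) * V(k+1, i+1)].
  V(1,0) = exp(-r*dt) * [p*0.000000 + (1-p)*0.000000] = 0.000000
  V(1,1) = exp(-r*dt) * [p*0.000000 + (1-p)*0.401159] = 0.228299
  V(0,0) = exp(-r*dt) * [p*0.000000 + (1-p)*0.228299] = 0.129924

Answer: Price = V(0,0) = 0.1299


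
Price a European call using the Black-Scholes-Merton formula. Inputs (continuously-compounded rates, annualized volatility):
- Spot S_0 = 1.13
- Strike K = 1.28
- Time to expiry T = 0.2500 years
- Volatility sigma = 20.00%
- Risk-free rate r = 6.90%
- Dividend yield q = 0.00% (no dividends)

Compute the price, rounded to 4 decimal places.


Answer: Price = 0.0086

Derivation:
d1 = (ln(S/K) + (r - q + 0.5*sigma^2) * T) / (sigma * sqrt(T)) = -1.02392445
d2 = d1 - sigma * sqrt(T) = -1.12392445
exp(-rT) = 0.98289793; exp(-qT) = 1.00000000
C = S_0 * exp(-qT) * N(d1) - K * exp(-rT) * N(d2)
N(d1) = 0.15293548; N(d2) = 0.13052254
C = 1.1300 * 1.00000000 * 0.15293548 - 1.2800 * 0.98289793 * 0.13052254 = 0.0086


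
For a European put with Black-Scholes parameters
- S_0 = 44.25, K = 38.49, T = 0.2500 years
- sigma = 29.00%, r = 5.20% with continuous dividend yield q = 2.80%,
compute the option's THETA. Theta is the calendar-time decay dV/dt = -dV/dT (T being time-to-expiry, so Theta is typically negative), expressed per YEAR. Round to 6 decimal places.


Answer: Theta = -2.676388

Derivation:
d1 = 1.0756510632; d2 = 0.9306510632
phi(d1) = 0.2236996135; exp(-qT) = 0.9930244429; exp(-rT) = 0.9870841350
Theta = -S*exp(-qT)*phi(d1)*sigma/(2*sqrt(T)) + r*K*exp(-rT)*N(-d2) - q*S*exp(-qT)*N(-d1)
N(-d1) = 0.1410416706; N(-d2) = 0.1760170457; sqrt(T) = 0.5000000000
Term 1 = -44.2500 * 0.9930244429 * 0.2236996135 * 0.2900 / (2 * 0.5000000000) = -2.8506010796
Term 2 = 0.0520 * 38.4900 * 0.9870841350 * 0.1760170457 = 0.3477444072
Term 3 = -0.0280 * 44.2500 * 0.9930244429 * 0.1410416706 = -0.1735316469
Theta = -2.8506010796 + (0.3477444072) + (-0.1735316469) = -2.676388


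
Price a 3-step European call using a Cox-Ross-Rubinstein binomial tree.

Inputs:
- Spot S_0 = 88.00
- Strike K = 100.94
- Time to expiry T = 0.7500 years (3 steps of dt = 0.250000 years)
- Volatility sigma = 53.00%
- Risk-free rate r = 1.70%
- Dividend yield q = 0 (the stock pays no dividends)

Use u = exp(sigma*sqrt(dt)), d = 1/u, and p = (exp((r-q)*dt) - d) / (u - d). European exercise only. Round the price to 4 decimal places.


dt = T/N = 0.250000
u = exp(sigma*sqrt(dt)) = 1.303431; d = 1/u = 0.767206
p = (exp((r-q)*dt) - d) / (u - d) = 0.442078
Discount per step: exp(-r*dt) = 0.995759
Stock lattice S(k, i) with i counting down-moves:
  k=0: S(0,0) = 88.0000
  k=1: S(1,0) = 114.7019; S(1,1) = 67.5141
  k=2: S(2,0) = 149.5060; S(2,1) = 88.0000; S(2,2) = 51.7972
  k=3: S(3,0) = 194.8708; S(3,1) = 114.7019; S(3,2) = 67.5141; S(3,3) = 39.7391
Terminal payoffs V(N, i) = max(S_T - K, 0):
  V(3,0) = 93.930808; V(3,1) = 13.761926; V(3,2) = 0.000000; V(3,3) = 0.000000
Backward induction: V(k, i) = exp(-r*dt) * [p * V(k+1, i) + (1-p) * V(k+1, i+1)].
  V(2,0) = exp(-r*dt) * [p*93.930808 + (1-p)*13.761926] = 48.994128
  V(2,1) = exp(-r*dt) * [p*13.761926 + (1-p)*0.000000] = 6.058038
  V(2,2) = exp(-r*dt) * [p*0.000000 + (1-p)*0.000000] = 0.000000
  V(1,0) = exp(-r*dt) * [p*48.994128 + (1-p)*6.058038] = 24.932933
  V(1,1) = exp(-r*dt) * [p*6.058038 + (1-p)*0.000000] = 2.666765
  V(0,0) = exp(-r*dt) * [p*24.932933 + (1-p)*2.666765] = 12.457085

Answer: Price = V(0,0) = 12.4571


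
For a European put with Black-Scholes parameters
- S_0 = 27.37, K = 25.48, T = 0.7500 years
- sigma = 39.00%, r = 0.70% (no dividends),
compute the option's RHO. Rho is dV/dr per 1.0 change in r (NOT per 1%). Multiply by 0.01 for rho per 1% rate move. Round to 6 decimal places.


d1 = 0.3962730689; d2 = 0.0585231614
phi(d1) = 0.3688169953; exp(-qT) = 1.0000000000; exp(-rT) = 0.9947637572
N(-d2) = 0.4766659570
Rho = -K*T*exp(-rT)*N(-d2) = -25.4800 * 0.7500 * 0.9947637572 * 0.4766659570 = -9.061389

Answer: Rho = -9.061389


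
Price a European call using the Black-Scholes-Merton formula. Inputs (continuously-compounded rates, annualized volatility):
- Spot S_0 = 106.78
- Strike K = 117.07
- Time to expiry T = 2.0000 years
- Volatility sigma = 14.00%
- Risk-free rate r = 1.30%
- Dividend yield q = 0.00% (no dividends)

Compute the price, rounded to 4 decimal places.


Answer: Price = 5.5426

Derivation:
d1 = (ln(S/K) + (r - q + 0.5*sigma^2) * T) / (sigma * sqrt(T)) = -0.23436248
d2 = d1 - sigma * sqrt(T) = -0.43235238
exp(-rT) = 0.97433509; exp(-qT) = 1.00000000
C = S_0 * exp(-qT) * N(d1) - K * exp(-rT) * N(d2)
N(d1) = 0.40735179; N(d2) = 0.33274266
C = 106.7800 * 1.00000000 * 0.40735179 - 117.0700 * 0.97433509 * 0.33274266 = 5.5426


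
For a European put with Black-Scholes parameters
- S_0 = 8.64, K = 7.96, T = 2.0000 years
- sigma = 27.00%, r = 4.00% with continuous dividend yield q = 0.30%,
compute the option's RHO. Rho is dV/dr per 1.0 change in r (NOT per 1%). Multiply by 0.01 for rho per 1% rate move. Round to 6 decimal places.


d1 = 0.5994002316; d2 = 0.2175625698
phi(d1) = 0.3333444791; exp(-qT) = 0.9940179641; exp(-rT) = 0.9231163464
N(-d2) = 0.4138849754
Rho = -K*T*exp(-rT)*N(-d2) = -7.9600 * 2.0000 * 0.9231163464 * 0.4138849754 = -6.082459

Answer: Rho = -6.082459


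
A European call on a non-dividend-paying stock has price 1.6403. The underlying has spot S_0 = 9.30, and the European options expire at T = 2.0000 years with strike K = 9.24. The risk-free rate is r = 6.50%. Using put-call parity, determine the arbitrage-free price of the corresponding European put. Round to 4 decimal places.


Answer: Put price = 0.4539

Derivation:
Put-call parity: C - P = S_0 * exp(-qT) - K * exp(-rT).
S_0 * exp(-qT) = 9.3000 * 1.00000000 = 9.30000000
K * exp(-rT) = 9.2400 * 0.87809543 = 8.11360178
P = C - S*exp(-qT) + K*exp(-rT)
P = 1.6403 - 9.30000000 + 8.11360178 = 0.4539


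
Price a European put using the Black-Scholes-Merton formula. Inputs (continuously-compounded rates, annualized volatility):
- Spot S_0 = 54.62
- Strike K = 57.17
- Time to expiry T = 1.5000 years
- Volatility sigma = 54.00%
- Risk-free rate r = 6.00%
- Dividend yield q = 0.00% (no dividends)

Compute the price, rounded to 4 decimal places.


Answer: Price = 12.6905

Derivation:
d1 = (ln(S/K) + (r - q + 0.5*sigma^2) * T) / (sigma * sqrt(T)) = 0.39777117
d2 = d1 - sigma * sqrt(T) = -0.26359106
exp(-rT) = 0.91393119; exp(-qT) = 1.00000000
P = K * exp(-rT) * N(-d2) - S_0 * exp(-qT) * N(-d1)
N(-d1) = 0.34539943; N(-d2) = 0.60395247
P = 57.1700 * 0.91393119 * 0.60395247 - 54.6200 * 1.00000000 * 0.34539943 = 12.6905


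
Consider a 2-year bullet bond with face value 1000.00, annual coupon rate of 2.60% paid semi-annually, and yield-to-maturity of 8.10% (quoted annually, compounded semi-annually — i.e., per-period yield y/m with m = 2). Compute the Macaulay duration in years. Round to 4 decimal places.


Coupon per period c = face * coupon_rate / m = 13.000000
Periods per year m = 2; per-period yield y/m = 0.040500
Number of cashflows N = 4
Cashflows (t years, CF_t, discount factor 1/(1+y/m)^(m*t), PV):
  t = 0.5000: CF_t = 13.000000, DF = 0.961076, PV = 12.493993
  t = 1.0000: CF_t = 13.000000, DF = 0.923668, PV = 12.007682
  t = 1.5000: CF_t = 13.000000, DF = 0.887715, PV = 11.540300
  t = 2.0000: CF_t = 1013.000000, DF = 0.853162, PV = 864.253421
Price P = sum_t PV_t = 900.295396
Macaulay numerator sum_t t * PV_t:
  t * PV_t at t = 0.5000: 6.246997
  t * PV_t at t = 1.0000: 12.007682
  t * PV_t at t = 1.5000: 17.310450
  t * PV_t at t = 2.0000: 1728.506841
Macaulay duration D = (sum_t t * PV_t) / P = 1764.071970 / 900.295396 = 1.959437

Answer: Macaulay duration = 1.9594 years


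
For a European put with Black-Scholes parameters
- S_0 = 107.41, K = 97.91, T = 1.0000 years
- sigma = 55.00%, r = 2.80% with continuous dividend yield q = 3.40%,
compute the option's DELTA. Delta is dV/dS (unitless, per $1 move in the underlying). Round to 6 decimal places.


d1 = 0.4324629059; d2 = -0.1175370941
phi(d1) = 0.3633275116; exp(-qT) = 0.9665715046; exp(-rT) = 0.9723883668
N(-d1) = 0.3327025033
Delta = -exp(-qT) * N(-d1) = -0.9665715046 * 0.3327025033 = -0.321581

Answer: Delta = -0.321581


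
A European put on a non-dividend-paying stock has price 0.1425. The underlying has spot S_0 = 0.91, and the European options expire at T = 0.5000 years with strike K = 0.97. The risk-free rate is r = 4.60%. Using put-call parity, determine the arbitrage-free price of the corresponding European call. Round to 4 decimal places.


Answer: Call price = 0.1046

Derivation:
Put-call parity: C - P = S_0 * exp(-qT) - K * exp(-rT).
S_0 * exp(-qT) = 0.9100 * 1.00000000 = 0.91000000
K * exp(-rT) = 0.9700 * 0.97726248 = 0.94794461
C = P + S*exp(-qT) - K*exp(-rT)
C = 0.1425 + 0.91000000 - 0.94794461 = 0.1046


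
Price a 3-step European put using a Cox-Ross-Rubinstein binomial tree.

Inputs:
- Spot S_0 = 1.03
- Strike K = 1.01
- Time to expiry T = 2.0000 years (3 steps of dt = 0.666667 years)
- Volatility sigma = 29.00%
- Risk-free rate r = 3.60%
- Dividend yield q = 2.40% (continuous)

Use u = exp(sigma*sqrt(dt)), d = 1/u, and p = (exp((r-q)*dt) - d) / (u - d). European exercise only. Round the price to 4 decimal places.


Answer: Price = V(0,0) = 0.1488

Derivation:
dt = T/N = 0.666667
u = exp(sigma*sqrt(dt)) = 1.267167; d = 1/u = 0.789162
p = (exp((r-q)*dt) - d) / (u - d) = 0.457882
Discount per step: exp(-r*dt) = 0.976286
Stock lattice S(k, i) with i counting down-moves:
  k=0: S(0,0) = 1.0300
  k=1: S(1,0) = 1.3052; S(1,1) = 0.8128
  k=2: S(2,0) = 1.6539; S(2,1) = 1.0300; S(2,2) = 0.6415
  k=3: S(3,0) = 2.0957; S(3,1) = 1.3052; S(3,2) = 0.8128; S(3,3) = 0.5062
Terminal payoffs V(N, i) = max(K - S_T, 0):
  V(3,0) = 0.000000; V(3,1) = 0.000000; V(3,2) = 0.197163; V(3,3) = 0.503785
Backward induction: V(k, i) = exp(-r*dt) * [p * V(k+1, i) + (1-p) * V(k+1, i+1)].
  V(2,0) = exp(-r*dt) * [p*0.000000 + (1-p)*0.000000] = 0.000000
  V(2,1) = exp(-r*dt) * [p*0.000000 + (1-p)*0.197163] = 0.104351
  V(2,2) = exp(-r*dt) * [p*0.197163 + (1-p)*0.503785] = 0.354771
  V(1,0) = exp(-r*dt) * [p*0.000000 + (1-p)*0.104351] = 0.055229
  V(1,1) = exp(-r*dt) * [p*0.104351 + (1-p)*0.354771] = 0.234414
  V(0,0) = exp(-r*dt) * [p*0.055229 + (1-p)*0.234414] = 0.148755


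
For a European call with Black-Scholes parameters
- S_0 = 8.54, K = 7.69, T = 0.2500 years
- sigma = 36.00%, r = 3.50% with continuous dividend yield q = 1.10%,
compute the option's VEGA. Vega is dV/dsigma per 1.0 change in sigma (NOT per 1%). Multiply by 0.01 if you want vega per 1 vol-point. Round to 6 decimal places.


Answer: Vega = 1.324273

Derivation:
d1 = 0.7057790238; d2 = 0.5257790238
phi(d1) = 0.3109881257; exp(-qT) = 0.9972537778; exp(-rT) = 0.9912881698
Vega = S * exp(-qT) * phi(d1) * sqrt(T) = 8.5400 * 0.9972537778 * 0.3109881257 * 0.5000000000 = 1.324273


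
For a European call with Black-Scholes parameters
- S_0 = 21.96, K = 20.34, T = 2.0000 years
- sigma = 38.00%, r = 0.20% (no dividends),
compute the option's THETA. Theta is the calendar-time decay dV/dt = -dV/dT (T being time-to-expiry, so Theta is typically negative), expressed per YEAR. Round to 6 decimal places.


d1 = 0.4187434740; d2 = -0.1186576797
phi(d1) = 0.3654551991; exp(-qT) = 1.0000000000; exp(-rT) = 0.9960079893
Theta = -S*exp(-qT)*phi(d1)*sigma/(2*sqrt(T)) - r*K*exp(-rT)*N(d2) + q*S*exp(-qT)*N(d1)
N(d1) = 0.6622981901; N(d2) = 0.4527732831; sqrt(T) = 1.4142135624
Term 1 = -21.9600 * 1.0000000000 * 0.3654551991 * 0.3800 / (2 * 1.4142135624) = -1.0782142904
Term 2 = -0.0020 * 20.3400 * 0.9960079893 * 0.4527732831 = -0.0183452890
Term 3 = 0 (no dividend yield, q = 0)
Theta = -1.0782142904 + (-0.0183452890) + (0.0000000000) = -1.096560

Answer: Theta = -1.096560


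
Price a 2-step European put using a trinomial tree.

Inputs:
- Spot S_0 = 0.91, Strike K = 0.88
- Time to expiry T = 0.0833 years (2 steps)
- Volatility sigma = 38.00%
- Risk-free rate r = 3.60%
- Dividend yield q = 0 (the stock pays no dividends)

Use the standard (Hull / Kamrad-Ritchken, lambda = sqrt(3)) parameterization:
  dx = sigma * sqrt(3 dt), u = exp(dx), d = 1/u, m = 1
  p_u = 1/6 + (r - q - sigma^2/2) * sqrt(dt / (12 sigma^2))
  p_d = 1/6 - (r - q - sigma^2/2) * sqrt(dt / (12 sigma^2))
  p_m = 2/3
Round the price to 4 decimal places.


Answer: Price = V(0,0) = 0.0248

Derivation:
dt = T/N = 0.041650; dx = sigma*sqrt(3*dt) = 0.134323
u = exp(dx) = 1.143763; d = 1/u = 0.874307
p_u = 0.161054, p_m = 0.666667, p_d = 0.172279
Discount per step: exp(-r*dt) = 0.998502
Stock lattice S(k, j) with j the centered position index:
  k=0: S(0,+0) = 0.9100
  k=1: S(1,-1) = 0.7956; S(1,+0) = 0.9100; S(1,+1) = 1.0408
  k=2: S(2,-2) = 0.6956; S(2,-1) = 0.7956; S(2,+0) = 0.9100; S(2,+1) = 1.0408; S(2,+2) = 1.1905
Terminal payoffs V(N, j) = max(K - S_T, 0):
  V(2,-2) = 0.184384; V(2,-1) = 0.084380; V(2,+0) = 0.000000; V(2,+1) = 0.000000; V(2,+2) = 0.000000
Backward induction: V(k, j) = exp(-r*dt) * [p_u * V(k+1, j+1) + p_m * V(k+1, j) + p_d * V(k+1, j-1)]
  V(1,-1) = exp(-r*dt) * [p_u*0.000000 + p_m*0.084380 + p_d*0.184384] = 0.087887
  V(1,+0) = exp(-r*dt) * [p_u*0.000000 + p_m*0.000000 + p_d*0.084380] = 0.014515
  V(1,+1) = exp(-r*dt) * [p_u*0.000000 + p_m*0.000000 + p_d*0.000000] = 0.000000
  V(0,+0) = exp(-r*dt) * [p_u*0.000000 + p_m*0.014515 + p_d*0.087887] = 0.024781


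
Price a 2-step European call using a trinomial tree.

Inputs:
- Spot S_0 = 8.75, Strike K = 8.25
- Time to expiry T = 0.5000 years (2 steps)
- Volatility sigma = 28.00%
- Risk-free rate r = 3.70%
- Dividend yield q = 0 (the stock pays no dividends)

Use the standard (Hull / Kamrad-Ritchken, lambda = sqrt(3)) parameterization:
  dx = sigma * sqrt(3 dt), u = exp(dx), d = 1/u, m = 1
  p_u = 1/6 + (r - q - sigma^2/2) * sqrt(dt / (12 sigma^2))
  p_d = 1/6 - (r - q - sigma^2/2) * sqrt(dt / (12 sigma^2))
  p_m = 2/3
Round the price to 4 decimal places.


Answer: Price = V(0,0) = 1.0343

Derivation:
dt = T/N = 0.250000; dx = sigma*sqrt(3*dt) = 0.242487
u = exp(dx) = 1.274415; d = 1/u = 0.784674
p_u = 0.165533, p_m = 0.666667, p_d = 0.167801
Discount per step: exp(-r*dt) = 0.990793
Stock lattice S(k, j) with j the centered position index:
  k=0: S(0,+0) = 8.7500
  k=1: S(1,-1) = 6.8659; S(1,+0) = 8.7500; S(1,+1) = 11.1511
  k=2: S(2,-2) = 5.3875; S(2,-1) = 6.8659; S(2,+0) = 8.7500; S(2,+1) = 11.1511; S(2,+2) = 14.2112
Terminal payoffs V(N, j) = max(S_T - K, 0):
  V(2,-2) = 0.000000; V(2,-1) = 0.000000; V(2,+0) = 0.500000; V(2,+1) = 2.901130; V(2,+2) = 5.961165
Backward induction: V(k, j) = exp(-r*dt) * [p_u * V(k+1, j+1) + p_m * V(k+1, j) + p_d * V(k+1, j-1)]
  V(1,-1) = exp(-r*dt) * [p_u*0.500000 + p_m*0.000000 + p_d*0.000000] = 0.082004
  V(1,+0) = exp(-r*dt) * [p_u*2.901130 + p_m*0.500000 + p_d*0.000000] = 0.806074
  V(1,+1) = exp(-r*dt) * [p_u*5.961165 + p_m*2.901130 + p_d*0.500000] = 2.977088
  V(0,+0) = exp(-r*dt) * [p_u*2.977088 + p_m*0.806074 + p_d*0.082004] = 1.034336


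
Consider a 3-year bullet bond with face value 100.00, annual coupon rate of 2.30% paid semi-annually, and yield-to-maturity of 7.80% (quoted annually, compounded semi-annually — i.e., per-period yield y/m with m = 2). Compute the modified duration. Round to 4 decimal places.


Coupon per period c = face * coupon_rate / m = 1.150000
Periods per year m = 2; per-period yield y/m = 0.039000
Number of cashflows N = 6
Cashflows (t years, CF_t, discount factor 1/(1+y/m)^(m*t), PV):
  t = 0.5000: CF_t = 1.150000, DF = 0.962464, PV = 1.106833
  t = 1.0000: CF_t = 1.150000, DF = 0.926337, PV = 1.065287
  t = 1.5000: CF_t = 1.150000, DF = 0.891566, PV = 1.025301
  t = 2.0000: CF_t = 1.150000, DF = 0.858100, PV = 0.986815
  t = 2.5000: CF_t = 1.150000, DF = 0.825890, PV = 0.949774
  t = 3.0000: CF_t = 101.150000, DF = 0.794889, PV = 80.403064
Price P = sum_t PV_t = 85.537074
First compute Macaulay numerator sum_t t * PV_t:
  t * PV_t at t = 0.5000: 0.553417
  t * PV_t at t = 1.0000: 1.065287
  t * PV_t at t = 1.5000: 1.537951
  t * PV_t at t = 2.0000: 1.973630
  t * PV_t at t = 2.5000: 2.374434
  t * PV_t at t = 3.0000: 241.209193
Macaulay duration D = 248.713912 / 85.537074 = 2.907674
Modified duration = D / (1 + y/m) = 2.907674 / (1 + 0.039000) = 2.798531

Answer: Modified duration = 2.7985


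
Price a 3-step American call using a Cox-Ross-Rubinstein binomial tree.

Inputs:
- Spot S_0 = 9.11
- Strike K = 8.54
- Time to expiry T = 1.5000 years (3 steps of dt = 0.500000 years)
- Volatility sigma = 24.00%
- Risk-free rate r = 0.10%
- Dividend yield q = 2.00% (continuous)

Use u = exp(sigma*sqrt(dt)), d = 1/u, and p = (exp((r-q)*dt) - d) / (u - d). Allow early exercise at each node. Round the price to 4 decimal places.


Answer: Price = V(0,0) = 1.2597

Derivation:
dt = T/N = 0.500000
u = exp(sigma*sqrt(dt)) = 1.184956; d = 1/u = 0.843913
p = (exp((r-q)*dt) - d) / (u - d) = 0.429951
Discount per step: exp(-r*dt) = 0.999500
Stock lattice S(k, i) with i counting down-moves:
  k=0: S(0,0) = 9.1100
  k=1: S(1,0) = 10.7949; S(1,1) = 7.6880
  k=2: S(2,0) = 12.7915; S(2,1) = 9.1100; S(2,2) = 6.4880
  k=3: S(3,0) = 15.1574; S(3,1) = 10.7949; S(3,2) = 7.6880; S(3,3) = 5.4753
Terminal payoffs V(N, i) = max(S_T - K, 0):
  V(3,0) = 6.617411; V(3,1) = 2.254949; V(3,2) = 0.000000; V(3,3) = 0.000000
Backward induction: V(k, i) = exp(-r*dt) * [p * V(k+1, i) + (1-p) * V(k+1, i+1)]; then take max(V_cont, immediate exercise) for American.
  V(2,0) = exp(-r*dt) * [p*6.617411 + (1-p)*2.254949] = 4.128530; exercise = 4.251539; V(2,0) = max -> 4.251539
  V(2,1) = exp(-r*dt) * [p*2.254949 + (1-p)*0.000000] = 0.969034; exercise = 0.570000; V(2,1) = max -> 0.969034
  V(2,2) = exp(-r*dt) * [p*0.000000 + (1-p)*0.000000] = 0.000000; exercise = 0.000000; V(2,2) = max -> 0.000000
  V(1,0) = exp(-r*dt) * [p*4.251539 + (1-p)*0.969034] = 2.379161; exercise = 2.254949; V(1,0) = max -> 2.379161
  V(1,1) = exp(-r*dt) * [p*0.969034 + (1-p)*0.000000] = 0.416429; exercise = 0.000000; V(1,1) = max -> 0.416429
  V(0,0) = exp(-r*dt) * [p*2.379161 + (1-p)*0.416429] = 1.259678; exercise = 0.570000; V(0,0) = max -> 1.259678


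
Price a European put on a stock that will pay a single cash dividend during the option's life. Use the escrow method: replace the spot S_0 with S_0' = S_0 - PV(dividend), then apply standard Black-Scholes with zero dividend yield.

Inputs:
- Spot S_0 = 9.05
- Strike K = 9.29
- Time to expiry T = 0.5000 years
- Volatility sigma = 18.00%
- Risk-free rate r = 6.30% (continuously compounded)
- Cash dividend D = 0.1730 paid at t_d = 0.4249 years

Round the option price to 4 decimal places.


Answer: Price = 0.5164

Derivation:
PV(D) = D * exp(-r * t_d) = 0.1730 * 0.97358641 = 0.16843045
S_0' = S_0 - PV(D) = 9.0500 - 0.16843045 = 8.88156955
d1 = (ln(S_0'/K) + (r + sigma^2/2)*T) / (sigma*sqrt(T)) = -0.04211418
d2 = d1 - sigma*sqrt(T) = -0.16939340
exp(-rT) = 0.96899096
N(-d1) = 0.51679616; N(-d2) = 0.56725639
P = K * exp(-rT) * N(-d2) - S_0' * N(-d1) = 9.2900 * 0.96899096 * 0.56725639 - 8.88156955 * 0.51679616 = 0.5164


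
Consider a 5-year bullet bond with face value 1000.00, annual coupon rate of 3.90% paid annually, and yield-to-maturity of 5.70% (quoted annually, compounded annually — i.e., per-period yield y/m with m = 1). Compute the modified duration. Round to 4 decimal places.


Coupon per period c = face * coupon_rate / m = 39.000000
Periods per year m = 1; per-period yield y/m = 0.057000
Number of cashflows N = 5
Cashflows (t years, CF_t, discount factor 1/(1+y/m)^(m*t), PV):
  t = 1.0000: CF_t = 39.000000, DF = 0.946074, PV = 36.896878
  t = 2.0000: CF_t = 39.000000, DF = 0.895056, PV = 34.907169
  t = 3.0000: CF_t = 39.000000, DF = 0.846789, PV = 33.024758
  t = 4.0000: CF_t = 39.000000, DF = 0.801125, PV = 31.243858
  t = 5.0000: CF_t = 1039.000000, DF = 0.757923, PV = 787.481955
Price P = sum_t PV_t = 923.554619
First compute Macaulay numerator sum_t t * PV_t:
  t * PV_t at t = 1.0000: 36.896878
  t * PV_t at t = 2.0000: 69.814339
  t * PV_t at t = 3.0000: 99.074274
  t * PV_t at t = 4.0000: 124.975433
  t * PV_t at t = 5.0000: 3937.409777
Macaulay duration D = 4268.170701 / 923.554619 = 4.621460
Modified duration = D / (1 + y/m) = 4.621460 / (1 + 0.057000) = 4.372242

Answer: Modified duration = 4.3722


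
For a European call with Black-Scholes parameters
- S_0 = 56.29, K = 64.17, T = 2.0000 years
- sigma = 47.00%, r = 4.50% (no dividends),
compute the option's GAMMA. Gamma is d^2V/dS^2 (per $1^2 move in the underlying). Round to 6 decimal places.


Answer: Gamma = 0.010279

Derivation:
d1 = 0.2706279509; d2 = -0.3940524234
phi(d1) = 0.3845973727; exp(-qT) = 1.0000000000; exp(-rT) = 0.9139311853
Gamma = exp(-qT) * phi(d1) / (S * sigma * sqrt(T)) = 1.0000000000 * 0.3845973727 / (56.2900 * 0.4700 * 1.4142135624) = 0.010279


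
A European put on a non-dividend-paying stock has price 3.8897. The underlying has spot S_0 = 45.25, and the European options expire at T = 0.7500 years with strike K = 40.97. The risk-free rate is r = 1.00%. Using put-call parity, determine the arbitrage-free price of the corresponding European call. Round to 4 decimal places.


Put-call parity: C - P = S_0 * exp(-qT) - K * exp(-rT).
S_0 * exp(-qT) = 45.2500 * 1.00000000 = 45.25000000
K * exp(-rT) = 40.9700 * 0.99252805 = 40.66387441
C = P + S*exp(-qT) - K*exp(-rT)
C = 3.8897 + 45.25000000 - 40.66387441 = 8.4758

Answer: Call price = 8.4758


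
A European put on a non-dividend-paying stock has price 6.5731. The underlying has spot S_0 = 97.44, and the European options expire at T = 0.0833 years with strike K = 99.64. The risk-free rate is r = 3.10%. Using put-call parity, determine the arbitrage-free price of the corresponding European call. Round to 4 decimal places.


Answer: Call price = 4.6301

Derivation:
Put-call parity: C - P = S_0 * exp(-qT) - K * exp(-rT).
S_0 * exp(-qT) = 97.4400 * 1.00000000 = 97.44000000
K * exp(-rT) = 99.6400 * 0.99742103 = 99.38303156
C = P + S*exp(-qT) - K*exp(-rT)
C = 6.5731 + 97.44000000 - 99.38303156 = 4.6301


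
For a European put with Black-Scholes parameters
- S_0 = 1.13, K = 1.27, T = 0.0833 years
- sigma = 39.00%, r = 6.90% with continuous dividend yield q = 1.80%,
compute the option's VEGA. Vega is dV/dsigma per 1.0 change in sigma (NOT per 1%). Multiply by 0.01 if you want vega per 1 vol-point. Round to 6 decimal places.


Answer: Vega = 0.083234

Derivation:
d1 = -0.9436324035; d2 = -1.0561931871
phi(d1) = 0.2555953908; exp(-qT) = 0.9985017235; exp(-rT) = 0.9942687864
Vega = S * exp(-qT) * phi(d1) * sqrt(T) = 1.1300 * 0.9985017235 * 0.2555953908 * 0.2886173938 = 0.083234


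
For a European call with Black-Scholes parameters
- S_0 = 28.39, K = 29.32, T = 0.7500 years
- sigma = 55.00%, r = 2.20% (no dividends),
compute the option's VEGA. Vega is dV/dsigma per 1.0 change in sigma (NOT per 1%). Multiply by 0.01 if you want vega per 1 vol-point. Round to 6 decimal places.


Answer: Vega = 9.604377

Derivation:
d1 = 0.2051264485; d2 = -0.2711875236
phi(d1) = 0.3906368343; exp(-qT) = 1.0000000000; exp(-rT) = 0.9836353794
Vega = S * exp(-qT) * phi(d1) * sqrt(T) = 28.3900 * 1.0000000000 * 0.3906368343 * 0.8660254038 = 9.604377
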